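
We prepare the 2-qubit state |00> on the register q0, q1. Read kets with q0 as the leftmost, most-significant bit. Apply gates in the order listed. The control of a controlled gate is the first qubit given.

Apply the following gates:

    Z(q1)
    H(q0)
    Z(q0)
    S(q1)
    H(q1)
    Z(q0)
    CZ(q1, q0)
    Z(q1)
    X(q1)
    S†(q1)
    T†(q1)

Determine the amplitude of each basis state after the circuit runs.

After the circuit, the state carries amplitude -1/2 on |00>, -exp(I*pi/4)/2 on |01>, 1/2 on |10>, -exp(I*pi/4)/2 on |11>.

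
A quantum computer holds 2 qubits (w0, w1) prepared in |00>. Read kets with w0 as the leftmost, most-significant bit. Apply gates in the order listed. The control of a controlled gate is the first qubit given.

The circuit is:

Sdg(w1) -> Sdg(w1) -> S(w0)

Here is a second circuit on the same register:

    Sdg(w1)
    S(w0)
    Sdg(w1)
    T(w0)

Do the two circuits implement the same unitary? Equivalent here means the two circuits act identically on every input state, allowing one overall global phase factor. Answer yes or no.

No, they are not equivalent — no single phase factor reconciles the two unitaries.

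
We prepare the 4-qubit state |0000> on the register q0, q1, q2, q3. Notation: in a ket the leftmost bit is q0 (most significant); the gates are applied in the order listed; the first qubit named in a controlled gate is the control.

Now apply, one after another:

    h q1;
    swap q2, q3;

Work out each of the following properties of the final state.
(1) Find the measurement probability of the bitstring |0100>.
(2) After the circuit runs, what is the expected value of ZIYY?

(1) The probability of measuring |0100> is 1/2.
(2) The observable ZIYY averages to 0.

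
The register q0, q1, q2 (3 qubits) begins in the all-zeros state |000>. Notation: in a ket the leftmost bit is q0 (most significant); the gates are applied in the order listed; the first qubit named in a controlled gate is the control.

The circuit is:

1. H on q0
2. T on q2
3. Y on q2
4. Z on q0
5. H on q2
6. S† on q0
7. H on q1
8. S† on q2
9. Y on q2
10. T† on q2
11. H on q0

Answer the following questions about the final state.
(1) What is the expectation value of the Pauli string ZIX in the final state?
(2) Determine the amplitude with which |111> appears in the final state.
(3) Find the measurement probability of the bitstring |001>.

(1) The observable ZIX averages to 0.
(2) The amplitude on |111> is (1 - I)*exp(3*I*pi/4)/4.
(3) The probability of measuring |001> is 1/8.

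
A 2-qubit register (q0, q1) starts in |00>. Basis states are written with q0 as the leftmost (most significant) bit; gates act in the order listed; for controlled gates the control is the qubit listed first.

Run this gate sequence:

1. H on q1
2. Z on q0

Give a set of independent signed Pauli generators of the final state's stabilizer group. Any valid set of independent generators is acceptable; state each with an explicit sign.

One valid set of independent stabilizer generators is +IX, +ZI (any independent generating set of the same group is equally correct).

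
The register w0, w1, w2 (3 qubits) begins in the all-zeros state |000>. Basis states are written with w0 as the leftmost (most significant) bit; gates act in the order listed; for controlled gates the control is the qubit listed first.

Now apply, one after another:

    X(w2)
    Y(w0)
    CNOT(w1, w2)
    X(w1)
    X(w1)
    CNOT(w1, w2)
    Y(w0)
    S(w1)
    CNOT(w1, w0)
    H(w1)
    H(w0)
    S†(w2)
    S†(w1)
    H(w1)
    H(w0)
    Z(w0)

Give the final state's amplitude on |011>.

The amplitude on |011> is 1/2 - I/2.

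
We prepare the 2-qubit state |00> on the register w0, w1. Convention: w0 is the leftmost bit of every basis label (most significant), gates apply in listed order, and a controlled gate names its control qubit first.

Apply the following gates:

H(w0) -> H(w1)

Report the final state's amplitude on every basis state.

The final amplitudes are 1/2 on |00>, 1/2 on |01>, 1/2 on |10>, 1/2 on |11>.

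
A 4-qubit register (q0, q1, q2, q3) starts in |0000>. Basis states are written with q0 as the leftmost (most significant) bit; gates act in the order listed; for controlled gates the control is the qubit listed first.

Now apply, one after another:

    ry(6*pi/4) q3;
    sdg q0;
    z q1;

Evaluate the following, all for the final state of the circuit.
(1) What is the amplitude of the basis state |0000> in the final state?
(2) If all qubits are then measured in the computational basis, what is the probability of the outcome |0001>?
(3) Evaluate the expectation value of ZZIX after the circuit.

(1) The final state's coefficient on |0000> equals -sqrt(2)/2.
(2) A full measurement returns |0001> with probability 1/2.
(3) The observable ZZIX averages to -1.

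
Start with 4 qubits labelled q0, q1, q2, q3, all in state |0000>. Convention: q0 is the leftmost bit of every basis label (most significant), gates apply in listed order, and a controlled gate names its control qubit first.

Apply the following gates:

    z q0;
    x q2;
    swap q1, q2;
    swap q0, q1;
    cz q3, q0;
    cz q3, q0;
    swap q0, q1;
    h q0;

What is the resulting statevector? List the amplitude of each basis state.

After the circuit, the state carries amplitude sqrt(2)/2 on |0100>, sqrt(2)/2 on |1100>, and 0 on every other basis state.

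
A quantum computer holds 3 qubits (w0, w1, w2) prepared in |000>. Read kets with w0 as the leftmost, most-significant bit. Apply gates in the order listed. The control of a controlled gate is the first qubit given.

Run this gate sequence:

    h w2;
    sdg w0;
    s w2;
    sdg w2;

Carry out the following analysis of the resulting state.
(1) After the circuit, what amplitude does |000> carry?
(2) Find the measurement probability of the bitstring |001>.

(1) The amplitude on |000> is sqrt(2)/2.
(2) A full measurement returns |001> with probability 1/2.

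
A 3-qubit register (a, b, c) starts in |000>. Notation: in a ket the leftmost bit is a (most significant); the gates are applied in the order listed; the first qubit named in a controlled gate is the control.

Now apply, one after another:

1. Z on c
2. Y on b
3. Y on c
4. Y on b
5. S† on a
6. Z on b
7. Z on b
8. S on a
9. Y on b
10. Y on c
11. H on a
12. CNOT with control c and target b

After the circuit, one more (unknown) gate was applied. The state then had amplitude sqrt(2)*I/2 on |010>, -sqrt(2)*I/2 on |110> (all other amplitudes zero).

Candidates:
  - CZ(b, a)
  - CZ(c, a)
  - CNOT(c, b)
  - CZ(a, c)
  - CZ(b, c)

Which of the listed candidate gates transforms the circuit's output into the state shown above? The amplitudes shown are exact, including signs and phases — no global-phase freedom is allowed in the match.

The unique candidate consistent with the amplitudes is CZ(b, a).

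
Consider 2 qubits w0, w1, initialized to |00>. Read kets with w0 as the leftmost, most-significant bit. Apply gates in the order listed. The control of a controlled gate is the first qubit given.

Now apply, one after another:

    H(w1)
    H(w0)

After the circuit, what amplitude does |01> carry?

The final state's coefficient on |01> equals 1/2.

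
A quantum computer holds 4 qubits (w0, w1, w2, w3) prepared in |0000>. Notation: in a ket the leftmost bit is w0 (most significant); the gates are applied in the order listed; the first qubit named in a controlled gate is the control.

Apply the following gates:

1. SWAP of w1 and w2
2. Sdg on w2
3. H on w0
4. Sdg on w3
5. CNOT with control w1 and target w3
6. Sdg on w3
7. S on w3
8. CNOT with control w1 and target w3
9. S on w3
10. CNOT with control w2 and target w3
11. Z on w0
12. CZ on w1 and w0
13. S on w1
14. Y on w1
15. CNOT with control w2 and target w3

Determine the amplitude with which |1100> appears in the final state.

The final state's coefficient on |1100> equals -sqrt(2)*I/2. Key observation: the block from step 4 through step 9 cancels to the identity and can be dropped.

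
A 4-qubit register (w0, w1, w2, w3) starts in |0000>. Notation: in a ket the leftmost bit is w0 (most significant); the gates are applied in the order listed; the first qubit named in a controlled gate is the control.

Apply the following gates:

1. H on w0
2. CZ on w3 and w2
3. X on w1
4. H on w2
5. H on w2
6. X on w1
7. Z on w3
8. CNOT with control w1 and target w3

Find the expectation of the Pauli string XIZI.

The expectation value of XIZI is 1. Key observation: steps 3-6 multiply out to the identity, so the circuit reduces to the remaining gates.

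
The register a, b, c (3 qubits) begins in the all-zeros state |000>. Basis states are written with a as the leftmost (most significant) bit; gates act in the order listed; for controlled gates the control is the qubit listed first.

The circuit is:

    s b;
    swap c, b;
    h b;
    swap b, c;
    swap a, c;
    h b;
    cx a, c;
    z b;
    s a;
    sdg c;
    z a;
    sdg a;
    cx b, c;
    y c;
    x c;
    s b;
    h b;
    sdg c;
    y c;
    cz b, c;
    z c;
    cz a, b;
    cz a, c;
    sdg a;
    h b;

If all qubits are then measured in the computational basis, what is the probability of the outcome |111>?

A full measurement returns |111> with probability 1/4.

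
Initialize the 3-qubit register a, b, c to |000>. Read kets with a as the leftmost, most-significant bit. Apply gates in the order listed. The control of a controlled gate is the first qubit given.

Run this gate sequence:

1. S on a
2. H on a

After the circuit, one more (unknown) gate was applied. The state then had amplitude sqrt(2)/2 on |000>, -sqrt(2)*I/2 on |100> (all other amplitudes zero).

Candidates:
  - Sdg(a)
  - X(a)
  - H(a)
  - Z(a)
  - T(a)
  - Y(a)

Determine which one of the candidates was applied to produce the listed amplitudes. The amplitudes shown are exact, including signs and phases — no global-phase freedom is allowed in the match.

The unique candidate consistent with the amplitudes is Sdg(a).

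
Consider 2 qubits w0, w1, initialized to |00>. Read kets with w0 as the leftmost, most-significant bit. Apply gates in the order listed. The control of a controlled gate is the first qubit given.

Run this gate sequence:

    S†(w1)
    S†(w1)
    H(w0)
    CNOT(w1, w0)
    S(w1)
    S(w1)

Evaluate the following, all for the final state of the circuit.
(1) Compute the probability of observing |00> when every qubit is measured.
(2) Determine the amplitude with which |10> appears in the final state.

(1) Outcome |00> occurs with probability 1/2.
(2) The final state's coefficient on |10> equals sqrt(2)/2.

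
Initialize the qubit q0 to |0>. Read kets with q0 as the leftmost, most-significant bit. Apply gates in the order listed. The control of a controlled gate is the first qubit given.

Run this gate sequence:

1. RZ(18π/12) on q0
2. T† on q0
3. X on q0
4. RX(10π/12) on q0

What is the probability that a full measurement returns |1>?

Outcome |1> occurs with probability 1/2 - sqrt(3)/4.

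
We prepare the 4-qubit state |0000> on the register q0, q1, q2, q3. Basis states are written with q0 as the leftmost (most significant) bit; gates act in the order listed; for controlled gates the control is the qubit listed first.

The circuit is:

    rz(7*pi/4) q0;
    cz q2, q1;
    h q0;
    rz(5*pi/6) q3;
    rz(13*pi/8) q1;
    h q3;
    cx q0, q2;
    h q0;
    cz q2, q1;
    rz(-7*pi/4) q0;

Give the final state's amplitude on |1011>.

|1011> carries amplitude sqrt(2)*exp(I*pi/48)/4 in the final state.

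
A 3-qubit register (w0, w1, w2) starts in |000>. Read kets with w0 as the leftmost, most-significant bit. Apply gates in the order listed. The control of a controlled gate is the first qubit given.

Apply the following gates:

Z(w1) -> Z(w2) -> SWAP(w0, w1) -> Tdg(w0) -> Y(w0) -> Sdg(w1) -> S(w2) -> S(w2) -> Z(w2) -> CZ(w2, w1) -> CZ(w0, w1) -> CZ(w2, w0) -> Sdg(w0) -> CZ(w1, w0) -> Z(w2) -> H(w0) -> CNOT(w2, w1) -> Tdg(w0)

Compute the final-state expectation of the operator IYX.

The observable IYX averages to 0.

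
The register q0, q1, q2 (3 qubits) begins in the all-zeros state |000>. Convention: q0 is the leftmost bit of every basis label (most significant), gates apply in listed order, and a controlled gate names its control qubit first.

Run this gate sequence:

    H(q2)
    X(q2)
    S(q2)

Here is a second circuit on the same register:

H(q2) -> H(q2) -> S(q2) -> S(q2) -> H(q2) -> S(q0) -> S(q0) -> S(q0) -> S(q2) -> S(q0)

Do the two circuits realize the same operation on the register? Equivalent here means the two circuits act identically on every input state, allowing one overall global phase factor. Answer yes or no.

Yes, they are equivalent — the unitaries differ by at most a global phase.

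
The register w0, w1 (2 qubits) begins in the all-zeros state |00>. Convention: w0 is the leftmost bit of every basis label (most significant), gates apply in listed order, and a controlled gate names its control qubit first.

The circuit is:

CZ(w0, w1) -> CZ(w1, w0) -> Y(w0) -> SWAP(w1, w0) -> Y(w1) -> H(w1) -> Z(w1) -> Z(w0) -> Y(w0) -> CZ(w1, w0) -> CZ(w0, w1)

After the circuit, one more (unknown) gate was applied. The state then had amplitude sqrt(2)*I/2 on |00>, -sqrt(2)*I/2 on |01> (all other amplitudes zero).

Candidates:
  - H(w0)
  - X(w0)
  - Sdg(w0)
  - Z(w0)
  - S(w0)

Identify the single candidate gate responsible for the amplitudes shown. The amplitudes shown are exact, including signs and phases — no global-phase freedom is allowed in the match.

The applied gate was X(w0).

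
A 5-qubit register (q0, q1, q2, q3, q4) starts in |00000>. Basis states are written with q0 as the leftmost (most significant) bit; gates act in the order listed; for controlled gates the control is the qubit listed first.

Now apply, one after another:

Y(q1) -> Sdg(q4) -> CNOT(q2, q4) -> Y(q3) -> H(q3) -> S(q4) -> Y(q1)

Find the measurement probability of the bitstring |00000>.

Outcome |00000> occurs with probability 1/2.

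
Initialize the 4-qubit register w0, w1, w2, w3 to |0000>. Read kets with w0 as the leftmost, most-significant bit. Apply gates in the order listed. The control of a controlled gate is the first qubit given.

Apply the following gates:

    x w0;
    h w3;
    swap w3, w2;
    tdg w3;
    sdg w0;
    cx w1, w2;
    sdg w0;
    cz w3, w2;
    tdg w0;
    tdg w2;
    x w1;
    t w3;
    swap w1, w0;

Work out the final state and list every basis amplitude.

The final amplitudes are sqrt(2)*exp(3*I*pi/4)/2 on |1100>, sqrt(2)*I/2 on |1110>, and 0 on every other basis state.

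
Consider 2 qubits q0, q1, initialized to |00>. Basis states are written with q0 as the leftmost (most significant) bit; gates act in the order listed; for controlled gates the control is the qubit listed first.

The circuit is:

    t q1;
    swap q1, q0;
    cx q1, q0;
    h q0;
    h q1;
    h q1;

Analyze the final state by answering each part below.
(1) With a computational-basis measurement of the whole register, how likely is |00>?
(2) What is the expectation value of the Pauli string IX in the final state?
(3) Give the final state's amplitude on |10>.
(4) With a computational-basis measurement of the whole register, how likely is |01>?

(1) Outcome |00> occurs with probability 1/2.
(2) The expectation value of IX is 0.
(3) The final state's coefficient on |10> equals sqrt(2)/2.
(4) Outcome |01> occurs with probability 0.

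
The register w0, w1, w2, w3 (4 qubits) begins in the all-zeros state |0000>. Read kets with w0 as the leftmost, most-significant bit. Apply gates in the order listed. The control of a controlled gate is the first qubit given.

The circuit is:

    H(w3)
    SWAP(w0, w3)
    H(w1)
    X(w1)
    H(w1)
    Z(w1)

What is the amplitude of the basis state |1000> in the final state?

|1000> carries amplitude sqrt(2)/2 in the final state.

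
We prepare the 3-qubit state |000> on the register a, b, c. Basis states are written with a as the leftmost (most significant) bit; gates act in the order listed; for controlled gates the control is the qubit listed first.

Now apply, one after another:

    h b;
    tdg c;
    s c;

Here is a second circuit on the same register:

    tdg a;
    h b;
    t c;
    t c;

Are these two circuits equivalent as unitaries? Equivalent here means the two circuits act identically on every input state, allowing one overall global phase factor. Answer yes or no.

No — the two circuits implement different unitaries, even allowing a global phase.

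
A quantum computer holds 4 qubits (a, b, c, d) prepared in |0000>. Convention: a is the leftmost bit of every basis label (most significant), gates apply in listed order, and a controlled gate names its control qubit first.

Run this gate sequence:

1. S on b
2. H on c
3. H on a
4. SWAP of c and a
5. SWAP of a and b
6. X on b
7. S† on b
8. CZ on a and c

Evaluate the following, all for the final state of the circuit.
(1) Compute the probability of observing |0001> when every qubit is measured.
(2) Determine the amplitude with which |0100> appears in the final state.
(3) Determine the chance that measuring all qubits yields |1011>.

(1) Outcome |0001> occurs with probability 0.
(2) The amplitude on |0100> is -I/2.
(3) The probability of measuring |1011> is 0.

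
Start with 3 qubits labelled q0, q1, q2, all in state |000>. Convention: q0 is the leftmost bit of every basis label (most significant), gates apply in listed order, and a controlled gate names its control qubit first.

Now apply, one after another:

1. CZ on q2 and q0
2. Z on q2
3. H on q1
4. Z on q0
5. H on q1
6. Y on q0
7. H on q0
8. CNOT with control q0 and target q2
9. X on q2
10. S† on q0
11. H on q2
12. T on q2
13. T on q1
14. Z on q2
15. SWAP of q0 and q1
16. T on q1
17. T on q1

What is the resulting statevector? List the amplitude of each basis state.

The final amplitudes are I/2 on |000>, exp(3*I*pi/4)/2 on |001>, -I/2 on |010>, exp(3*I*pi/4)/2 on |011>, 0 on |100>, 0 on |101>, 0 on |110>, 0 on |111>.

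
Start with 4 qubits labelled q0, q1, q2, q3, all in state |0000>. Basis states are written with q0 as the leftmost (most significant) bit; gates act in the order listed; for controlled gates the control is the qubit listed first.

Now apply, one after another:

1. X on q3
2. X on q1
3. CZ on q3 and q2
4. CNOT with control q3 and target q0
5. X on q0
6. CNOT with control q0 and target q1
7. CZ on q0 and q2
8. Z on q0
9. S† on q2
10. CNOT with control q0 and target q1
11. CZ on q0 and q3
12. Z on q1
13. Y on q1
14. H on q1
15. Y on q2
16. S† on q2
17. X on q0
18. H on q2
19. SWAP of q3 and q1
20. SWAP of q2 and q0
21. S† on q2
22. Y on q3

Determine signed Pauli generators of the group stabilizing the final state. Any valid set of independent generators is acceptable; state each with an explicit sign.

The stabilizer group can be generated by -XIII, -IIIX, -IZII, -IIZI, among other valid generating sets.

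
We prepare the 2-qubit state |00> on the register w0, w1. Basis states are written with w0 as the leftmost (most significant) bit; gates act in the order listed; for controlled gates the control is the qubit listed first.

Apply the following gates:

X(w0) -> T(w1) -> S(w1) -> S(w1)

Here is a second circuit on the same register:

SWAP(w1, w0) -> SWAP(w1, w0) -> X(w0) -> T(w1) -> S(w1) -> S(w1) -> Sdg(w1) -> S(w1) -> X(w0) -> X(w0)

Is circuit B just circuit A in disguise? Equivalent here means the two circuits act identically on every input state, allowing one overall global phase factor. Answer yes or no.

Yes: on every input state the two circuits agree up to one overall phase factor.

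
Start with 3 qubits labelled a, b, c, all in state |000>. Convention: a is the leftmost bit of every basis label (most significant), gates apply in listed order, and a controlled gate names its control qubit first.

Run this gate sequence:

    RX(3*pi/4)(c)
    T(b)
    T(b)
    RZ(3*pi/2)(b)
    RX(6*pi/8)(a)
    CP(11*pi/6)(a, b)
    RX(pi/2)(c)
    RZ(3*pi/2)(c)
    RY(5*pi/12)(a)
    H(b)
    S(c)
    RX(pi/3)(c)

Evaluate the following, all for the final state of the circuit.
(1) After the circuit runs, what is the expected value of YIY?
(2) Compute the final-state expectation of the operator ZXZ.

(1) The observable YIY averages to -sqrt(3)/4 - 1/4.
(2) The expectation value of ZXZ is -sqrt(2)/4 + sqrt(6)/8.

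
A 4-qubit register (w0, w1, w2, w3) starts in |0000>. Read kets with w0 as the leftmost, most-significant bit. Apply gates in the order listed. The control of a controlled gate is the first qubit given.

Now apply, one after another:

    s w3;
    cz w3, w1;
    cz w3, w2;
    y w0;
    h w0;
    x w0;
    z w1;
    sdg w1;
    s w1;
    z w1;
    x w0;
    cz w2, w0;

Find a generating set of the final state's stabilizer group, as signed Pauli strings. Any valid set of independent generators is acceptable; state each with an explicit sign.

The stabilizer group can be generated by -XIII, +IZII, +IIZI, +IIIZ, among other valid generating sets.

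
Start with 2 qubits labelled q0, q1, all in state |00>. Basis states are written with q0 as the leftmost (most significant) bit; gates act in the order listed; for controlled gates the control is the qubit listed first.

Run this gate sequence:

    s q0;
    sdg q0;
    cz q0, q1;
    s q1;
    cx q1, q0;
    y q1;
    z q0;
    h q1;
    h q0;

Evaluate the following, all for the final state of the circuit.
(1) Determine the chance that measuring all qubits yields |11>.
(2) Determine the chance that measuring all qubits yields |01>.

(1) The probability of measuring |11> is 1/4.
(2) The probability of measuring |01> is 1/4.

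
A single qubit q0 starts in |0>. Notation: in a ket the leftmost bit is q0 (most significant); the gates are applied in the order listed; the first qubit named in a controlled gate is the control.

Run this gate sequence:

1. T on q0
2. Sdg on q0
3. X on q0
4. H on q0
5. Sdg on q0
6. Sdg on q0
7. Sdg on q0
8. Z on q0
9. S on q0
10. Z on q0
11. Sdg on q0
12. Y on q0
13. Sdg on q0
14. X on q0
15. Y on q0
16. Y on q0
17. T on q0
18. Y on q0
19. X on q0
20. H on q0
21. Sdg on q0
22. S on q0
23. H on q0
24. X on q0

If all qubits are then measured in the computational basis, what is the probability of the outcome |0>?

A full measurement returns |0> with probability 1/2. Key observation: the block from step 19 through step 24 cancels to the identity and can be dropped.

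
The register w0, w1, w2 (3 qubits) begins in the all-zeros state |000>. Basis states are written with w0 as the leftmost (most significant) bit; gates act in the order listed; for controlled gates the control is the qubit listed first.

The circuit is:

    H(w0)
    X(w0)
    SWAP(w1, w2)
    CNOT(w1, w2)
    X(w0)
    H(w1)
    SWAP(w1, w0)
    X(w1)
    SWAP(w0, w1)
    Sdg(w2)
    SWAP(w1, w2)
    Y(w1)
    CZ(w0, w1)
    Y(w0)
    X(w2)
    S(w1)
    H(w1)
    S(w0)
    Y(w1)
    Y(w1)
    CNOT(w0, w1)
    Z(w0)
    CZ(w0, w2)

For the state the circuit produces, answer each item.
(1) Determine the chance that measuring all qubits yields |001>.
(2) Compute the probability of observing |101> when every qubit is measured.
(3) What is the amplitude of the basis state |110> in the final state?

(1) The probability of measuring |001> is 1/8.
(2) Outcome |101> occurs with probability 1/8.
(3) |110> carries amplitude -sqrt(2)/4 in the final state.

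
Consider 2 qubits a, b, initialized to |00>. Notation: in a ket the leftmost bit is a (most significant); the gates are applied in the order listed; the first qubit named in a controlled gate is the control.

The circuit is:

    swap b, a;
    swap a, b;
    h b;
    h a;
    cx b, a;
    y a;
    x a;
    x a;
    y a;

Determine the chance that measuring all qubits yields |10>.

The probability of measuring |10> is 1/4. Key observation: steps 6-9 multiply out to the identity, so the circuit reduces to the remaining gates.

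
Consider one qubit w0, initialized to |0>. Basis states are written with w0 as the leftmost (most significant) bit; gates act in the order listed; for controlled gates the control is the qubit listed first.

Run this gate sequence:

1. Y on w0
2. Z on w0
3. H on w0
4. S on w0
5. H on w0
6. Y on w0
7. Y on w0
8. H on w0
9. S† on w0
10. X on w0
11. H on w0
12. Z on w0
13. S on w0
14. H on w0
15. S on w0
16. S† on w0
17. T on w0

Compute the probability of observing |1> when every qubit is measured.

The probability of measuring |1> is 1/2. Key observation: gates 5-8 undo each other exactly, leaving only the rest of the circuit to track.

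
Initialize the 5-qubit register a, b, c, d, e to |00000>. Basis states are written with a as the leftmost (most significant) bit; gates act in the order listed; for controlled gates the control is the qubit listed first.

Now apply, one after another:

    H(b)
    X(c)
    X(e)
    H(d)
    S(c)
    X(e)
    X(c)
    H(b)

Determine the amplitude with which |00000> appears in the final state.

|00000> carries amplitude sqrt(2)*I/2 in the final state.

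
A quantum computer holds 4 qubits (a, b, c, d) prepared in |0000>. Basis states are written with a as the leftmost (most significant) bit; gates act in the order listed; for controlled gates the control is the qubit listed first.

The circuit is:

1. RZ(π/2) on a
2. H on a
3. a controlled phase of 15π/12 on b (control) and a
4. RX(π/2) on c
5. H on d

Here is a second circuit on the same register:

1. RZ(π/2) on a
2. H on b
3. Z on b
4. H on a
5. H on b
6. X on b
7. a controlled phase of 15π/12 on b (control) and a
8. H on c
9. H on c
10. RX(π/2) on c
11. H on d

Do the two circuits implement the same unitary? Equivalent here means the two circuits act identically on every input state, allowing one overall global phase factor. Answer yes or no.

Yes, they are equivalent — the unitaries differ by at most a global phase.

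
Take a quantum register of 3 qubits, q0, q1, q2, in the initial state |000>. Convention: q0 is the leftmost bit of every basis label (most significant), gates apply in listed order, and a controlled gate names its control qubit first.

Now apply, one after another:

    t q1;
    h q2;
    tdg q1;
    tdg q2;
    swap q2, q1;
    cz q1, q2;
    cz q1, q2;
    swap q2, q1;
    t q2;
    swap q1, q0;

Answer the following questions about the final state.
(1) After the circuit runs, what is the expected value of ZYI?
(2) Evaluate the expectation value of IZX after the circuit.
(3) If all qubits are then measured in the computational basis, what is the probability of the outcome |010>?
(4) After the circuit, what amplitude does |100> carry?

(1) The expectation value of ZYI is 0. Key observation: the block from step 4 through step 9 cancels to the identity and can be dropped.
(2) The expectation value of IZX is 1.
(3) The probability of measuring |010> is 0.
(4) |100> carries amplitude 0 in the final state.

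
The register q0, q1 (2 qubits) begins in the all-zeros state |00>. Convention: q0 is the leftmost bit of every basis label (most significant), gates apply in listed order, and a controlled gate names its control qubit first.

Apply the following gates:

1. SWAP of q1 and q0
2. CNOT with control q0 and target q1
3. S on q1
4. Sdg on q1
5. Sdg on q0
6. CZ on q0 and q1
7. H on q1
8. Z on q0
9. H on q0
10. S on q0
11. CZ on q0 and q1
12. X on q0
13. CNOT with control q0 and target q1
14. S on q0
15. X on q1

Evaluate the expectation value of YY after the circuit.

The expectation value of YY is 1.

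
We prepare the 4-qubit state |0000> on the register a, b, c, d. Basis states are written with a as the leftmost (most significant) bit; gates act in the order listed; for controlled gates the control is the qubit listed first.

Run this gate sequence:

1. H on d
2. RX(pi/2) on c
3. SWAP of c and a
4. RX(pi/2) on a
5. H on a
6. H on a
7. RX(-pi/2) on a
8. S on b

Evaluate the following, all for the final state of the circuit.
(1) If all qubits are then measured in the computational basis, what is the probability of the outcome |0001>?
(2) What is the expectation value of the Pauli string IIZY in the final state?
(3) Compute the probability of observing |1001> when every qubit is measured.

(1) A full measurement returns |0001> with probability 1/4. Key observation: steps 4-7 multiply out to the identity, so the circuit reduces to the remaining gates.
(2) The observable IIZY averages to 0.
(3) The probability of measuring |1001> is 1/4.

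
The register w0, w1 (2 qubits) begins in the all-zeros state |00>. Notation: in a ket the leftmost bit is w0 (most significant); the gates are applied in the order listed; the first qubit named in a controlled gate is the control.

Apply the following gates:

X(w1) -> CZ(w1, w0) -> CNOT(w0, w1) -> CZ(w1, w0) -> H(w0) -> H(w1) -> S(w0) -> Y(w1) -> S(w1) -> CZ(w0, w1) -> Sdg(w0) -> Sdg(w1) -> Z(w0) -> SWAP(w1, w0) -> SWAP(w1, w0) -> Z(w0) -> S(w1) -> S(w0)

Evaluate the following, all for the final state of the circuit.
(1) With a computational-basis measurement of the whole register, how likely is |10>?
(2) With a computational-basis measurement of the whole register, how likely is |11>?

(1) The probability of measuring |10> is 1/4. Key observation: gates 11-18 undo each other exactly, leaving only the rest of the circuit to track.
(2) A full measurement returns |11> with probability 1/4.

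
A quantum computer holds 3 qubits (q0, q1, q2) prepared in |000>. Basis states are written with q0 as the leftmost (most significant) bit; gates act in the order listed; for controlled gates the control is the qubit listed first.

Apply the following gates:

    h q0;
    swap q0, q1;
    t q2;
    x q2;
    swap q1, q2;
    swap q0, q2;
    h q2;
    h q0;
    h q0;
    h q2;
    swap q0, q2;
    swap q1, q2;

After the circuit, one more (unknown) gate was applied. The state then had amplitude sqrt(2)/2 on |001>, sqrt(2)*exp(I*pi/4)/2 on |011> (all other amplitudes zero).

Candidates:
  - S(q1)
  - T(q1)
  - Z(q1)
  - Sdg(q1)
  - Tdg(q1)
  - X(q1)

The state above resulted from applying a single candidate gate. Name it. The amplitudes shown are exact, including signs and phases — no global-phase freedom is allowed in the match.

The unique candidate consistent with the amplitudes is T(q1). Key observation: gates 5-12 undo each other exactly, leaving only the rest of the circuit to track.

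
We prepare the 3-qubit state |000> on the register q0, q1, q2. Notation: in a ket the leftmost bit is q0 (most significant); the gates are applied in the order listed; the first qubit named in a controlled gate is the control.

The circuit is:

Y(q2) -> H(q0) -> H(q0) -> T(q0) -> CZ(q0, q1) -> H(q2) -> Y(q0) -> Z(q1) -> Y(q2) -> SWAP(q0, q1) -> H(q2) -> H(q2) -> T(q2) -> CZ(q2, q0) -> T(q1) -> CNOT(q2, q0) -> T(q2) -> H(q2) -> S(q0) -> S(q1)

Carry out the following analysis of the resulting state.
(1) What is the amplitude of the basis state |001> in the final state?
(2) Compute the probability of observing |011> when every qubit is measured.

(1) The final state's coefficient on |001> equals 0.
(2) A full measurement returns |011> with probability 1/4.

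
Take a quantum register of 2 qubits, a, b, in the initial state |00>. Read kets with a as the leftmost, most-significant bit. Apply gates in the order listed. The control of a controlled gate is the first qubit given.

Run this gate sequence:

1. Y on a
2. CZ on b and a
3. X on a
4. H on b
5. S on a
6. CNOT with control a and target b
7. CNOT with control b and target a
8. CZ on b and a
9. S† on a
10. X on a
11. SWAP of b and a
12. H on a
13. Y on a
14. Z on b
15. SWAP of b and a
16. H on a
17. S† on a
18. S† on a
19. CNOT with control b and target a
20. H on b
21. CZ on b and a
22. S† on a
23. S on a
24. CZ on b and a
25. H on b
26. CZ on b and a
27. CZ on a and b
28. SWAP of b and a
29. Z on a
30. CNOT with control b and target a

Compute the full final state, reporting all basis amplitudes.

The final amplitudes are sqrt(2)*(-1 - I)/4 on |00>, sqrt(2)*(-1 + I)/4 on |01>, sqrt(2)*(-1 - I)/4 on |10>, sqrt(2)*(-1 + I)/4 on |11>. Key observation: the block from step 20 through step 25 cancels to the identity and can be dropped.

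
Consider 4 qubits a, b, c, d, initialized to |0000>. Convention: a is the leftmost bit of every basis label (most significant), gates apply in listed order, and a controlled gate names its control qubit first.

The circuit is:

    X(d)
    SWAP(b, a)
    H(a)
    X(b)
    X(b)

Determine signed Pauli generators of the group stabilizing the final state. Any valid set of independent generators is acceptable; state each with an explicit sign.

The stabilizer group can be generated by +XIII, +IZII, +IIZI, -IIIZ, among other valid generating sets.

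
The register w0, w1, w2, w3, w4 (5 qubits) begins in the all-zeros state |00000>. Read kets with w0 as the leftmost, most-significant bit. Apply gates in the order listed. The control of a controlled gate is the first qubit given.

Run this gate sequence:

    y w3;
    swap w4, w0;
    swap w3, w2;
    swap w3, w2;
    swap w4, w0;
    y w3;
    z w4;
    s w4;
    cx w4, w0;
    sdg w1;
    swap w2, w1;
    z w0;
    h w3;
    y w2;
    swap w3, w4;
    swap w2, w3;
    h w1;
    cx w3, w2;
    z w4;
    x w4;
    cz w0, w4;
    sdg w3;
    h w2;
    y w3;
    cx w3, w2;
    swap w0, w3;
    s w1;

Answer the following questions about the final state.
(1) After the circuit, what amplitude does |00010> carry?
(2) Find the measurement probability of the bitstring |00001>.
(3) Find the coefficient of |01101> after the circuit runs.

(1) |00010> carries amplitude 0 in the final state. Key observation: steps 1-6 multiply out to the identity, so the circuit reduces to the remaining gates.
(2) A full measurement returns |00001> with probability 1/8.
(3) The amplitude on |01101> is -sqrt(2)/4.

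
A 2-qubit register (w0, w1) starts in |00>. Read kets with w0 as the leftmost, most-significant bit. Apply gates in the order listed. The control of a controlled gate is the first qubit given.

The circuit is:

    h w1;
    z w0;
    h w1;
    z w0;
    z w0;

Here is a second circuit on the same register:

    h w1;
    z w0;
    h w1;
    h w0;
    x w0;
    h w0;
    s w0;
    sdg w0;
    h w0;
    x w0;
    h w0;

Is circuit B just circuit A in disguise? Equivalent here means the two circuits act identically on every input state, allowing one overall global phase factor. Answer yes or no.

Yes, they are equivalent — the unitaries differ by at most a global phase.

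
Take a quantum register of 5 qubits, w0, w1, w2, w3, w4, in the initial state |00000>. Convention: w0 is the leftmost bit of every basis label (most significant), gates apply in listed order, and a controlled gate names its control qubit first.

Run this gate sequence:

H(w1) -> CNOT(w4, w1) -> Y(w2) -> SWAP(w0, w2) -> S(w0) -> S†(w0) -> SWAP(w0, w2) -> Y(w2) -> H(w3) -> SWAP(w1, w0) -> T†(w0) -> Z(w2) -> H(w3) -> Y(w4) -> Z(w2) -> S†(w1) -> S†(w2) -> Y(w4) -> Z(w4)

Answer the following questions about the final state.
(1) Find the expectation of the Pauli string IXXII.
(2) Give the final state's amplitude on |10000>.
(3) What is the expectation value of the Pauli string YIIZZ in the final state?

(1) The observable IXXII averages to 0. Key observation: gates 3-8 undo each other exactly, leaving only the rest of the circuit to track.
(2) |10000> carries amplitude -sqrt(2)*exp(3*I*pi/4)/2 in the final state.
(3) The observable YIIZZ averages to -sqrt(2)/2.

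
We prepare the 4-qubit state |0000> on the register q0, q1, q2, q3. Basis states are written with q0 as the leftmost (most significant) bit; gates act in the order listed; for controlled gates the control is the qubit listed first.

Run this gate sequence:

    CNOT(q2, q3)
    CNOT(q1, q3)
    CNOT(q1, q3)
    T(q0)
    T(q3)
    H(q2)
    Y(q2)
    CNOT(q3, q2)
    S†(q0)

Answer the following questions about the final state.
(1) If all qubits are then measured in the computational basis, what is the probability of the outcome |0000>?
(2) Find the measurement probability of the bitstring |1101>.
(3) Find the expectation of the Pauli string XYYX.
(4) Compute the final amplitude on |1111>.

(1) Outcome |0000> occurs with probability 1/2.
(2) A full measurement returns |1101> with probability 0.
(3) The expectation value of XYYX is 0.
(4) The amplitude on |1111> is 0.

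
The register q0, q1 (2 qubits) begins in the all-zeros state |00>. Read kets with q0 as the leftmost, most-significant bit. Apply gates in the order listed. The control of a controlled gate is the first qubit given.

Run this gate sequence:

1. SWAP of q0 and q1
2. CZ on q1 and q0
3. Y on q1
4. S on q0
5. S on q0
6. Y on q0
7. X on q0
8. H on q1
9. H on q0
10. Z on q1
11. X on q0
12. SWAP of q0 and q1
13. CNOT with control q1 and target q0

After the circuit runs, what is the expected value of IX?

In the final state, IX has expectation 1.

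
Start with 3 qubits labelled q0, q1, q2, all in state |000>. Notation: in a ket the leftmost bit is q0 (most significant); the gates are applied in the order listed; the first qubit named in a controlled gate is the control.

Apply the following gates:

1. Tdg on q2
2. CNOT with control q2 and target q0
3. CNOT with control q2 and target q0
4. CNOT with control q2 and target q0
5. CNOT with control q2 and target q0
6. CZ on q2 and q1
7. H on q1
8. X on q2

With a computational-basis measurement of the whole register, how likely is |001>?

A full measurement returns |001> with probability 1/2.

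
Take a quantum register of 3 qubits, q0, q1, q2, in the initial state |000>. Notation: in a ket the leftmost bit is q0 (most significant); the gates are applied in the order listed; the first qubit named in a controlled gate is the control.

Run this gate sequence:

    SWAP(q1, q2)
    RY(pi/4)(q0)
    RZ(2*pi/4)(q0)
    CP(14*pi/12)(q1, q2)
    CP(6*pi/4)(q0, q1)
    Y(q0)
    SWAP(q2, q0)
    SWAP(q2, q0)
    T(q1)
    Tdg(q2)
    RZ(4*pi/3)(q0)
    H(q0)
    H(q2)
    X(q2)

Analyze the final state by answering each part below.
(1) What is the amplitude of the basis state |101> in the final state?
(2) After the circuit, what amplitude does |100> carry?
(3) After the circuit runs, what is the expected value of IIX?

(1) The final state's coefficient on |101> equals (-sqrt(2 - sqrt(2)) - sqrt(sqrt(2) + 2)*exp(5*I*pi/6))*exp(I*pi/12)/4. Key observation: the block from step 7 through step 8 cancels to the identity and can be dropped.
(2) The amplitude on |100> is (-sqrt(2 - sqrt(2)) - sqrt(sqrt(2) + 2)*exp(5*I*pi/6))*exp(I*pi/12)/4.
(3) In the final state, IIX has expectation 1.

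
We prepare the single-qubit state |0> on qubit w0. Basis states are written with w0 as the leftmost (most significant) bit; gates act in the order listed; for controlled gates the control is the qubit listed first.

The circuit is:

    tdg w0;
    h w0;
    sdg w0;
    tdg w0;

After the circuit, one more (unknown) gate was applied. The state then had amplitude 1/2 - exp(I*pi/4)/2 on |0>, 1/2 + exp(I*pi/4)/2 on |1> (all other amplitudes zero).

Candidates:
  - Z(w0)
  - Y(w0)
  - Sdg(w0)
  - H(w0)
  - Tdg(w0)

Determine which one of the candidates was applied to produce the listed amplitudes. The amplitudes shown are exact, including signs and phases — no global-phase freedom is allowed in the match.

The applied gate was H(w0).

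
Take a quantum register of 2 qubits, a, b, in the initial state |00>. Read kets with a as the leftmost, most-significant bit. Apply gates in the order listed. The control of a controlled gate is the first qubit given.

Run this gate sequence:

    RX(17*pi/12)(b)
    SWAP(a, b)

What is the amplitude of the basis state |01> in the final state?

The final state's coefficient on |01> equals 0.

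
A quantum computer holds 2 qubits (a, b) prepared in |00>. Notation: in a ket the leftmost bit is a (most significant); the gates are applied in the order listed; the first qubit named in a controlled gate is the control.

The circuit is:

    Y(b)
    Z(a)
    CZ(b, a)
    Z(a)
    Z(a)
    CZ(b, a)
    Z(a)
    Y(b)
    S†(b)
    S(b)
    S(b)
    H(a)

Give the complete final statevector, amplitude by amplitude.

The resulting statevector has amplitude sqrt(2)/2 on |00>, 0 on |01>, sqrt(2)/2 on |10>, 0 on |11>. Key observation: the block from step 1 through step 8 cancels to the identity and can be dropped.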